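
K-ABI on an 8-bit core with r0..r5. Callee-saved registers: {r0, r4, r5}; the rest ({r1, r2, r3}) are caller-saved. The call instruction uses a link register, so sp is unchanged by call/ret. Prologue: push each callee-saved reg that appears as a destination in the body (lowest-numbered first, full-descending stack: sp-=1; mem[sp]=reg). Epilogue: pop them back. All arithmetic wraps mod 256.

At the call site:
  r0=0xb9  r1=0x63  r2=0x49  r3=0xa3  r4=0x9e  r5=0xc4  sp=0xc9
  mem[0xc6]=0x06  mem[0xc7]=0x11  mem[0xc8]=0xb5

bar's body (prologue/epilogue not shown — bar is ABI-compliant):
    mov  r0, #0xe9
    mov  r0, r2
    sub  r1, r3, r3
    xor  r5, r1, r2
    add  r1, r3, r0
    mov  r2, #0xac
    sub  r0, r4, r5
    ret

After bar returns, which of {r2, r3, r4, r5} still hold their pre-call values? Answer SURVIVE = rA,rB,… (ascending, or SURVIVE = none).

prologue: push r0 → mem[0xc8]=0xb9, sp=0xc8
prologue: push r5 → mem[0xc7]=0xc4, sp=0xc7
body[0] mov  r0, #0xe9 → r0=0xe9
body[1] mov  r0, r2 → r0=0x49
body[2] sub  r1, r3, r3 → r1=0x00
body[3] xor  r5, r1, r2 → r5=0x49
body[4] add  r1, r3, r0 → r1=0xec
body[5] mov  r2, #0xac → r2=0xac
body[6] sub  r0, r4, r5 → r0=0x55
epilogue: pop r5=0xc4, sp=0xc8
epilogue: pop r0=0xb9, sp=0xc9
r2: caller-saved, written=True
r3: caller-saved, written=False
r4: callee-saved, written=False
r5: callee-saved, written=True

SURVIVE = r3,r4,r5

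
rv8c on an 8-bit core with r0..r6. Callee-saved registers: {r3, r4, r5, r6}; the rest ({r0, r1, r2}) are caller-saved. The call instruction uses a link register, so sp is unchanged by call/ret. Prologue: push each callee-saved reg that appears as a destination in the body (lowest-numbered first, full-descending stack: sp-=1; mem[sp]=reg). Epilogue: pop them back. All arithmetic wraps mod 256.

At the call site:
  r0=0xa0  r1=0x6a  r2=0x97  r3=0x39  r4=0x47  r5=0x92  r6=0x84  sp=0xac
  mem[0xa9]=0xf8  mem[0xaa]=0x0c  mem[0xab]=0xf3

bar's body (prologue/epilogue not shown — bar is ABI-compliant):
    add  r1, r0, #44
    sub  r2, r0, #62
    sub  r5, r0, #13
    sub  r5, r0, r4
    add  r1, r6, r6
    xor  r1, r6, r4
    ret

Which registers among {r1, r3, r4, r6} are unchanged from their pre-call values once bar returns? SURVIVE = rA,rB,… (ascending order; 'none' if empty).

SURVIVE = r3,r4,r6

prologue: push r5 → mem[0xab]=0x92, sp=0xab
body[0] add  r1, r0, #44 → r1=0xcc
body[1] sub  r2, r0, #62 → r2=0x62
body[2] sub  r5, r0, #13 → r5=0x93
body[3] sub  r5, r0, r4 → r5=0x59
body[4] add  r1, r6, r6 → r1=0x08
body[5] xor  r1, r6, r4 → r1=0xc3
epilogue: pop r5=0x92, sp=0xac
r1: caller-saved, written=True
r3: callee-saved, written=False
r4: callee-saved, written=False
r6: callee-saved, written=False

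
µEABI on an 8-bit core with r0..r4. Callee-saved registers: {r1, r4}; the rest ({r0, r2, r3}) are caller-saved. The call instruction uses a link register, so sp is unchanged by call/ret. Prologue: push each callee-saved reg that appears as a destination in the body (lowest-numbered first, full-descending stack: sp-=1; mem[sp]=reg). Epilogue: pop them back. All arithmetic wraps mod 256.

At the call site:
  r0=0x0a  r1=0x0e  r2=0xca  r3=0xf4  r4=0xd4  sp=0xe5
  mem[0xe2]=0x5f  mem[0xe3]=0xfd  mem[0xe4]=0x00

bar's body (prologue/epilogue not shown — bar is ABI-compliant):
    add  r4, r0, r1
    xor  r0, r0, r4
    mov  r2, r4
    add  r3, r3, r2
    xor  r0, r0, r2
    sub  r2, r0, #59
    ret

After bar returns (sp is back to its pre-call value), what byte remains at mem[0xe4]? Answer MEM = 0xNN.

MEM = 0xd4

prologue: push r4 → mem[0xe4]=0xd4, sp=0xe4
body[0] add  r4, r0, r1 → r4=0x18
body[1] xor  r0, r0, r4 → r0=0x12
body[2] mov  r2, r4 → r2=0x18
body[3] add  r3, r3, r2 → r3=0x0c
body[4] xor  r0, r0, r2 → r0=0x0a
body[5] sub  r2, r0, #59 → r2=0xcf
epilogue: pop r4=0xd4, sp=0xe5
prologue pushed ['r4'] at ['0xe4']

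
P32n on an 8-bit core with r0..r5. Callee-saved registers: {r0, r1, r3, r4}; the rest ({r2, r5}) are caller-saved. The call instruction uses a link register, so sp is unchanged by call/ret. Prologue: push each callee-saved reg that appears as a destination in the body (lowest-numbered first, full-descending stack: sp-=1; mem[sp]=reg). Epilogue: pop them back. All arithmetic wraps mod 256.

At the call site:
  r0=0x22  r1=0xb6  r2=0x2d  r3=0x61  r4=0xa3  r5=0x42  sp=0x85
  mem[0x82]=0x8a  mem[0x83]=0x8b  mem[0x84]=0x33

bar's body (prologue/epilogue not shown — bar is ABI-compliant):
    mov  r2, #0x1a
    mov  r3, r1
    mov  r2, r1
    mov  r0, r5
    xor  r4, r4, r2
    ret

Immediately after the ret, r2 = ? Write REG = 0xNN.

REG = 0xb6

prologue: push r0 → mem[0x84]=0x22, sp=0x84
prologue: push r3 → mem[0x83]=0x61, sp=0x83
prologue: push r4 → mem[0x82]=0xa3, sp=0x82
body[0] mov  r2, #0x1a → r2=0x1a
body[1] mov  r3, r1 → r3=0xb6
body[2] mov  r2, r1 → r2=0xb6
body[3] mov  r0, r5 → r0=0x42
body[4] xor  r4, r4, r2 → r4=0x15
epilogue: pop r4=0xa3, sp=0x83
epilogue: pop r3=0x61, sp=0x84
epilogue: pop r0=0x22, sp=0x85
r2 is caller-saved → body value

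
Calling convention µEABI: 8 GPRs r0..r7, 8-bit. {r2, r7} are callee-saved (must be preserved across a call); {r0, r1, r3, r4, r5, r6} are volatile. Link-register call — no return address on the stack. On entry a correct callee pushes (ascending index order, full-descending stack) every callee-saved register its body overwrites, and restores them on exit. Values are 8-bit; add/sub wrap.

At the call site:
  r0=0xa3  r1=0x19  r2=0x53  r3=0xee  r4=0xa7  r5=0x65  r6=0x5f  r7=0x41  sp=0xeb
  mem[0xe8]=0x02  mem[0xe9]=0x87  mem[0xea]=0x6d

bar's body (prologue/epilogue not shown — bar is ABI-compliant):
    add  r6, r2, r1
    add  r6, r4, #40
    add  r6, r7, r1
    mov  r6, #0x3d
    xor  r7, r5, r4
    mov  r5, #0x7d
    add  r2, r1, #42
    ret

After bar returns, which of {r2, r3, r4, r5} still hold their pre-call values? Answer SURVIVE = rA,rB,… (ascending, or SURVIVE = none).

prologue: push r2 -> mem[0xea]=0x53, sp=0xea
prologue: push r7 -> mem[0xe9]=0x41, sp=0xe9
body[0] add  r6, r2, r1 -> r6=0x6c
body[1] add  r6, r4, #40 -> r6=0xcf
body[2] add  r6, r7, r1 -> r6=0x5a
body[3] mov  r6, #0x3d -> r6=0x3d
body[4] xor  r7, r5, r4 -> r7=0xc2
body[5] mov  r5, #0x7d -> r5=0x7d
body[6] add  r2, r1, #42 -> r2=0x43
epilogue: pop r7=0x41, sp=0xea
epilogue: pop r2=0x53, sp=0xeb
r2: callee-saved, written=True
r3: caller-saved, written=False
r4: caller-saved, written=False
r5: caller-saved, written=True

SURVIVE = r2,r3,r4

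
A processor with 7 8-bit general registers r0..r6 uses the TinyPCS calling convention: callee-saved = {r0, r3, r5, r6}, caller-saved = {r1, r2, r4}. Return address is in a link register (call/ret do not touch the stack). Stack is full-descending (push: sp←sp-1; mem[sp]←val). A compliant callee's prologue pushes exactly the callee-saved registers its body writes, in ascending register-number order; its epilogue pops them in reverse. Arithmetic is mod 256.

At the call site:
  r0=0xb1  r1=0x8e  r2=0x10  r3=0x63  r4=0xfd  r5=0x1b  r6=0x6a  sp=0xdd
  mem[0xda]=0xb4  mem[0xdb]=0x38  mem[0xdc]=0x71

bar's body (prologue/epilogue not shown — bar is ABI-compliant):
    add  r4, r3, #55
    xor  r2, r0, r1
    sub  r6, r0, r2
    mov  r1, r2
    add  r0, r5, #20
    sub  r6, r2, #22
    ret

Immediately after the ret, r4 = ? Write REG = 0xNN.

REG = 0x9a

prologue: push r0 -> mem[0xdc]=0xb1, sp=0xdc
prologue: push r6 -> mem[0xdb]=0x6a, sp=0xdb
body[0] add  r4, r3, #55 -> r4=0x9a
body[1] xor  r2, r0, r1 -> r2=0x3f
body[2] sub  r6, r0, r2 -> r6=0x72
body[3] mov  r1, r2 -> r1=0x3f
body[4] add  r0, r5, #20 -> r0=0x2f
body[5] sub  r6, r2, #22 -> r6=0x29
epilogue: pop r6=0x6a, sp=0xdc
epilogue: pop r0=0xb1, sp=0xdd
r4 is caller-saved -> body value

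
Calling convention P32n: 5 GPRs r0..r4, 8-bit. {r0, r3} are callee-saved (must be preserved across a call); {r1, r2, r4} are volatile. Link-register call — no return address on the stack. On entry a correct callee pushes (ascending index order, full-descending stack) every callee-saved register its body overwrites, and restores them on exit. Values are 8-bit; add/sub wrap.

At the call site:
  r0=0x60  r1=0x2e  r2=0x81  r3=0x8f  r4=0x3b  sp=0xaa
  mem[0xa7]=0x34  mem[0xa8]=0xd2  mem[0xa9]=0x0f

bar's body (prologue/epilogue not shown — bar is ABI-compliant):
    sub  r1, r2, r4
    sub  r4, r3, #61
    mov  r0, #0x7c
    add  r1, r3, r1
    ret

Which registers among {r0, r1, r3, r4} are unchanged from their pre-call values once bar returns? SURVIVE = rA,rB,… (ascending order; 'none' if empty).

SURVIVE = r0,r3

prologue: push r0 -> mem[0xa9]=0x60, sp=0xa9
body[0] sub  r1, r2, r4 -> r1=0x46
body[1] sub  r4, r3, #61 -> r4=0x52
body[2] mov  r0, #0x7c -> r0=0x7c
body[3] add  r1, r3, r1 -> r1=0xd5
epilogue: pop r0=0x60, sp=0xaa
r0: callee-saved, written=True
r1: caller-saved, written=True
r3: callee-saved, written=False
r4: caller-saved, written=True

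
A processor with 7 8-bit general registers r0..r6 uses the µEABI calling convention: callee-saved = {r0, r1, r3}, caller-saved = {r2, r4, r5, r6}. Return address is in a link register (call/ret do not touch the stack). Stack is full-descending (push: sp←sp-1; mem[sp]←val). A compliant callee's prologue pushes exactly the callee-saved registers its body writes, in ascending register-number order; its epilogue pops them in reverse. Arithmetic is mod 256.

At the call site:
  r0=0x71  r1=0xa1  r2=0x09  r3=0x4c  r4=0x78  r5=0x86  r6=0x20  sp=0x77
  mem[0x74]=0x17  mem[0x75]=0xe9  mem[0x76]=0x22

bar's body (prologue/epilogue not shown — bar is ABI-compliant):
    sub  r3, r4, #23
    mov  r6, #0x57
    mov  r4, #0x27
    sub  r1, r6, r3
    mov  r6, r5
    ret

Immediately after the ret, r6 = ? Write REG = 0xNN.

prologue: push r1 → mem[0x76]=0xa1, sp=0x76
prologue: push r3 → mem[0x75]=0x4c, sp=0x75
body[0] sub  r3, r4, #23 → r3=0x61
body[1] mov  r6, #0x57 → r6=0x57
body[2] mov  r4, #0x27 → r4=0x27
body[3] sub  r1, r6, r3 → r1=0xf6
body[4] mov  r6, r5 → r6=0x86
epilogue: pop r3=0x4c, sp=0x76
epilogue: pop r1=0xa1, sp=0x77
r6 is caller-saved → body value

REG = 0x86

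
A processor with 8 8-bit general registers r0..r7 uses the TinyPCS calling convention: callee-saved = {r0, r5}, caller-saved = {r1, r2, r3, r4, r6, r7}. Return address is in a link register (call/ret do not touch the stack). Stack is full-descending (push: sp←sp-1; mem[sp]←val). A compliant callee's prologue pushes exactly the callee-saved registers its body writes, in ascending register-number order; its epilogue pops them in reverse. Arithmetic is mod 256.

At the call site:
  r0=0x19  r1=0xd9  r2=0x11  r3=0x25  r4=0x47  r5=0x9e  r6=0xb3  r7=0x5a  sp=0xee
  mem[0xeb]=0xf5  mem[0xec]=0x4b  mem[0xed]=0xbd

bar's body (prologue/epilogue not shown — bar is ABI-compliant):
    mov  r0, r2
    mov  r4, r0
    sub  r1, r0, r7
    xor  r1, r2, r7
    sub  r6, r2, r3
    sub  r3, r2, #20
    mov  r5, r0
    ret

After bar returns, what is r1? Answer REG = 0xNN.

REG = 0x4b

prologue: push r0 -> mem[0xed]=0x19, sp=0xed
prologue: push r5 -> mem[0xec]=0x9e, sp=0xec
body[0] mov  r0, r2 -> r0=0x11
body[1] mov  r4, r0 -> r4=0x11
body[2] sub  r1, r0, r7 -> r1=0xb7
body[3] xor  r1, r2, r7 -> r1=0x4b
body[4] sub  r6, r2, r3 -> r6=0xec
body[5] sub  r3, r2, #20 -> r3=0xfd
body[6] mov  r5, r0 -> r5=0x11
epilogue: pop r5=0x9e, sp=0xed
epilogue: pop r0=0x19, sp=0xee
r1 is caller-saved -> body value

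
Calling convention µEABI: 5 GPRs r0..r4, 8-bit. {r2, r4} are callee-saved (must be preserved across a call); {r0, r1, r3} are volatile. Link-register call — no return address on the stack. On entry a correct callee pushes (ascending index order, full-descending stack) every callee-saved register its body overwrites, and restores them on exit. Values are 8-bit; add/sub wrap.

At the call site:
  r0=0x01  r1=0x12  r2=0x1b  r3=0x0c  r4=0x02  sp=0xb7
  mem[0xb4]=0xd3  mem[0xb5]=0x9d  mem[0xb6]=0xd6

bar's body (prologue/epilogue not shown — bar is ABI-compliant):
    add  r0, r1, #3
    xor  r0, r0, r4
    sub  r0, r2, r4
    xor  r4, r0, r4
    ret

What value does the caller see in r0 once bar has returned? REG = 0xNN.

REG = 0x19

prologue: push r4 -> mem[0xb6]=0x02, sp=0xb6
body[0] add  r0, r1, #3 -> r0=0x15
body[1] xor  r0, r0, r4 -> r0=0x17
body[2] sub  r0, r2, r4 -> r0=0x19
body[3] xor  r4, r0, r4 -> r4=0x1b
epilogue: pop r4=0x02, sp=0xb7
r0 is caller-saved -> body value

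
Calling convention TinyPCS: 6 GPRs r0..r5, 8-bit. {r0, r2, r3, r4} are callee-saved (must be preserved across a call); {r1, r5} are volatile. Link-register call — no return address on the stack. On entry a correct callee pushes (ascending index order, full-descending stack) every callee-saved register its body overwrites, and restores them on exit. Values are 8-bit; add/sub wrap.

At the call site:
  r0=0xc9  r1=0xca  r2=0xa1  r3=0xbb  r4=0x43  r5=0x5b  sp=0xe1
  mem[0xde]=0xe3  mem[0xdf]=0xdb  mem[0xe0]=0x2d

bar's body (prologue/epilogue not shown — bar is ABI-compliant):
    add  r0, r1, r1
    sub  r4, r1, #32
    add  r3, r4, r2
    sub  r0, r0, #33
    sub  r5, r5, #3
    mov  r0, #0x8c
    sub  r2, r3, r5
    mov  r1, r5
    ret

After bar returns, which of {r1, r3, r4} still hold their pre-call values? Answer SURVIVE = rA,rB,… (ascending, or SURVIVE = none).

SURVIVE = r3,r4

prologue: push r0 -> mem[0xe0]=0xc9, sp=0xe0
prologue: push r2 -> mem[0xdf]=0xa1, sp=0xdf
prologue: push r3 -> mem[0xde]=0xbb, sp=0xde
prologue: push r4 -> mem[0xdd]=0x43, sp=0xdd
body[0] add  r0, r1, r1 -> r0=0x94
body[1] sub  r4, r1, #32 -> r4=0xaa
body[2] add  r3, r4, r2 -> r3=0x4b
body[3] sub  r0, r0, #33 -> r0=0x73
body[4] sub  r5, r5, #3 -> r5=0x58
body[5] mov  r0, #0x8c -> r0=0x8c
body[6] sub  r2, r3, r5 -> r2=0xf3
body[7] mov  r1, r5 -> r1=0x58
epilogue: pop r4=0x43, sp=0xde
epilogue: pop r3=0xbb, sp=0xdf
epilogue: pop r2=0xa1, sp=0xe0
epilogue: pop r0=0xc9, sp=0xe1
r1: caller-saved, written=True
r3: callee-saved, written=True
r4: callee-saved, written=True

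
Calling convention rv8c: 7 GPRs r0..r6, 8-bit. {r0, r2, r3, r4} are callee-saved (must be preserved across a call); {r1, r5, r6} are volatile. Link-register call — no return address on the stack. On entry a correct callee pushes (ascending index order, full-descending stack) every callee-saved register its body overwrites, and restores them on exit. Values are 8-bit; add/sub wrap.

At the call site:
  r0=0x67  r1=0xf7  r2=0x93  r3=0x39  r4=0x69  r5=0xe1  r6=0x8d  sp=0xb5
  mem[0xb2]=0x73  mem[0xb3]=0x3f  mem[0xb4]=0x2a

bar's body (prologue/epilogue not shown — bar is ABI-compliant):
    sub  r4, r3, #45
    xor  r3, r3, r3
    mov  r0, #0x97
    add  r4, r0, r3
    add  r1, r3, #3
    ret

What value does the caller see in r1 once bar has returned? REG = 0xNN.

REG = 0x03

prologue: push r0 -> mem[0xb4]=0x67, sp=0xb4
prologue: push r3 -> mem[0xb3]=0x39, sp=0xb3
prologue: push r4 -> mem[0xb2]=0x69, sp=0xb2
body[0] sub  r4, r3, #45 -> r4=0x0c
body[1] xor  r3, r3, r3 -> r3=0x00
body[2] mov  r0, #0x97 -> r0=0x97
body[3] add  r4, r0, r3 -> r4=0x97
body[4] add  r1, r3, #3 -> r1=0x03
epilogue: pop r4=0x69, sp=0xb3
epilogue: pop r3=0x39, sp=0xb4
epilogue: pop r0=0x67, sp=0xb5
r1 is caller-saved -> body value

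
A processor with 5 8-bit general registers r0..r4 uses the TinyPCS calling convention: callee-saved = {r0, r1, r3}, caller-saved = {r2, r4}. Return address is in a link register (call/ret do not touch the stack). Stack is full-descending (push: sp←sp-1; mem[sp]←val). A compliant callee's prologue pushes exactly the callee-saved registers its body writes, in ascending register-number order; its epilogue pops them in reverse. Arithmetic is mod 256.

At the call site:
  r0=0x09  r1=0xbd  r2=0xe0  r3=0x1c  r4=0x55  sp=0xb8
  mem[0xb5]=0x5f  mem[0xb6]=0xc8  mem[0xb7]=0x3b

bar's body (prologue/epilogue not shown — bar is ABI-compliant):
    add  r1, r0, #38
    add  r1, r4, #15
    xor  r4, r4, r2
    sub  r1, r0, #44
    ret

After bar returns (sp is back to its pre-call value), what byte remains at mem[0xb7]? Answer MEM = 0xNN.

MEM = 0xbd

prologue: push r1 -> mem[0xb7]=0xbd, sp=0xb7
body[0] add  r1, r0, #38 -> r1=0x2f
body[1] add  r1, r4, #15 -> r1=0x64
body[2] xor  r4, r4, r2 -> r4=0xb5
body[3] sub  r1, r0, #44 -> r1=0xdd
epilogue: pop r1=0xbd, sp=0xb8
prologue pushed ['r1'] at ['0xb7']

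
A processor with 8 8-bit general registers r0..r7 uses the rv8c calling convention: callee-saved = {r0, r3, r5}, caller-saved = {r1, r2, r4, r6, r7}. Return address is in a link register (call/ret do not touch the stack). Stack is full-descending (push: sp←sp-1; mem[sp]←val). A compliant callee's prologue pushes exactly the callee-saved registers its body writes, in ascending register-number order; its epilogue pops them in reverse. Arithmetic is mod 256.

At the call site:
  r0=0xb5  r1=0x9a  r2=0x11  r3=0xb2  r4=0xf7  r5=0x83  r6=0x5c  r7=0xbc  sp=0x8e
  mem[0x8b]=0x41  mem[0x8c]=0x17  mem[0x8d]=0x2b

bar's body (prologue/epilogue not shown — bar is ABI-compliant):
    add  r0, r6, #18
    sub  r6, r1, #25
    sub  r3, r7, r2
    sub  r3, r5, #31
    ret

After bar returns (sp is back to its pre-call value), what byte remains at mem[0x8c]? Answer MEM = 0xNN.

prologue: push r0 → mem[0x8d]=0xb5, sp=0x8d
prologue: push r3 → mem[0x8c]=0xb2, sp=0x8c
body[0] add  r0, r6, #18 → r0=0x6e
body[1] sub  r6, r1, #25 → r6=0x81
body[2] sub  r3, r7, r2 → r3=0xab
body[3] sub  r3, r5, #31 → r3=0x64
epilogue: pop r3=0xb2, sp=0x8d
epilogue: pop r0=0xb5, sp=0x8e
prologue pushed ['r0', 'r3'] at ['0x8d', '0x8c']

MEM = 0xb2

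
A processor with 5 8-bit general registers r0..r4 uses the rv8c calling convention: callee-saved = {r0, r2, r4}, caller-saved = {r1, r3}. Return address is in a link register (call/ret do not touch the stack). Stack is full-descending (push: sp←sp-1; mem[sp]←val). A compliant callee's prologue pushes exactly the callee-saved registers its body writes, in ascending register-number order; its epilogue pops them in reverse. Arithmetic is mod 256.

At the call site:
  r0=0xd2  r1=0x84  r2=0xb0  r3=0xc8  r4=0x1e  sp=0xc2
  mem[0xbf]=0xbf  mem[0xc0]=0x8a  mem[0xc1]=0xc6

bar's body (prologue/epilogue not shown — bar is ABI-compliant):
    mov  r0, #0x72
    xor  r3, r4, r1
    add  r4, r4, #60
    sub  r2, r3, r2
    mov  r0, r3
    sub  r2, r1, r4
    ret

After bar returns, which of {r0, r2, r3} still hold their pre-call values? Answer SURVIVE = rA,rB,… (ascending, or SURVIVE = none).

prologue: push r0 → mem[0xc1]=0xd2, sp=0xc1
prologue: push r2 → mem[0xc0]=0xb0, sp=0xc0
prologue: push r4 → mem[0xbf]=0x1e, sp=0xbf
body[0] mov  r0, #0x72 → r0=0x72
body[1] xor  r3, r4, r1 → r3=0x9a
body[2] add  r4, r4, #60 → r4=0x5a
body[3] sub  r2, r3, r2 → r2=0xea
body[4] mov  r0, r3 → r0=0x9a
body[5] sub  r2, r1, r4 → r2=0x2a
epilogue: pop r4=0x1e, sp=0xc0
epilogue: pop r2=0xb0, sp=0xc1
epilogue: pop r0=0xd2, sp=0xc2
r0: callee-saved, written=True
r2: callee-saved, written=True
r3: caller-saved, written=True

SURVIVE = r0,r2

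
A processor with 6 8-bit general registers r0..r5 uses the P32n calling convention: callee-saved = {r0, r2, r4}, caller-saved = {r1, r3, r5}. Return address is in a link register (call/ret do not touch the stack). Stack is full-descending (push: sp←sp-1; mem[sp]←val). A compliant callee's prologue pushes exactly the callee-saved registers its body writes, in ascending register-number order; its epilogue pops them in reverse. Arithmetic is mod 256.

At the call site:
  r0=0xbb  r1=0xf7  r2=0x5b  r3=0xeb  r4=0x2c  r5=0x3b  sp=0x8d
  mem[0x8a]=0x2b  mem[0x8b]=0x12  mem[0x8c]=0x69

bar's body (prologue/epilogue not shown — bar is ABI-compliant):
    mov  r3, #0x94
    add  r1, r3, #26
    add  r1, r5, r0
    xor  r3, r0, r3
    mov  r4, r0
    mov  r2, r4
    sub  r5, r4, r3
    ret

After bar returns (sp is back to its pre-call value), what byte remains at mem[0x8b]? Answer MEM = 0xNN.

prologue: push r2 -> mem[0x8c]=0x5b, sp=0x8c
prologue: push r4 -> mem[0x8b]=0x2c, sp=0x8b
body[0] mov  r3, #0x94 -> r3=0x94
body[1] add  r1, r3, #26 -> r1=0xae
body[2] add  r1, r5, r0 -> r1=0xf6
body[3] xor  r3, r0, r3 -> r3=0x2f
body[4] mov  r4, r0 -> r4=0xbb
body[5] mov  r2, r4 -> r2=0xbb
body[6] sub  r5, r4, r3 -> r5=0x8c
epilogue: pop r4=0x2c, sp=0x8c
epilogue: pop r2=0x5b, sp=0x8d
prologue pushed ['r2', 'r4'] at ['0x8c', '0x8b']

MEM = 0x2c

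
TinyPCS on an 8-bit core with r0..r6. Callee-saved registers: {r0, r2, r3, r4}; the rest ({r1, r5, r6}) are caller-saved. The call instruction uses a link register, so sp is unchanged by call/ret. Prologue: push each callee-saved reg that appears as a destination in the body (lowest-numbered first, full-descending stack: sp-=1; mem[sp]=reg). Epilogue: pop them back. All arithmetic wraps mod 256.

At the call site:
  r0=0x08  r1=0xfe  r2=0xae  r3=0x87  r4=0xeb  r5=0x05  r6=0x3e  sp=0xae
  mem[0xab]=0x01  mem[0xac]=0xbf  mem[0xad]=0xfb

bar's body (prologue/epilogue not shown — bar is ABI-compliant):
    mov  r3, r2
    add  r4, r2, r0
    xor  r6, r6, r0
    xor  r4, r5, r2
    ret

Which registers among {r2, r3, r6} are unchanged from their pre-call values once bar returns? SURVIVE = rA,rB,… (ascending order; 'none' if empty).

prologue: push r3 -> mem[0xad]=0x87, sp=0xad
prologue: push r4 -> mem[0xac]=0xeb, sp=0xac
body[0] mov  r3, r2 -> r3=0xae
body[1] add  r4, r2, r0 -> r4=0xb6
body[2] xor  r6, r6, r0 -> r6=0x36
body[3] xor  r4, r5, r2 -> r4=0xab
epilogue: pop r4=0xeb, sp=0xad
epilogue: pop r3=0x87, sp=0xae
r2: callee-saved, written=False
r3: callee-saved, written=True
r6: caller-saved, written=True

SURVIVE = r2,r3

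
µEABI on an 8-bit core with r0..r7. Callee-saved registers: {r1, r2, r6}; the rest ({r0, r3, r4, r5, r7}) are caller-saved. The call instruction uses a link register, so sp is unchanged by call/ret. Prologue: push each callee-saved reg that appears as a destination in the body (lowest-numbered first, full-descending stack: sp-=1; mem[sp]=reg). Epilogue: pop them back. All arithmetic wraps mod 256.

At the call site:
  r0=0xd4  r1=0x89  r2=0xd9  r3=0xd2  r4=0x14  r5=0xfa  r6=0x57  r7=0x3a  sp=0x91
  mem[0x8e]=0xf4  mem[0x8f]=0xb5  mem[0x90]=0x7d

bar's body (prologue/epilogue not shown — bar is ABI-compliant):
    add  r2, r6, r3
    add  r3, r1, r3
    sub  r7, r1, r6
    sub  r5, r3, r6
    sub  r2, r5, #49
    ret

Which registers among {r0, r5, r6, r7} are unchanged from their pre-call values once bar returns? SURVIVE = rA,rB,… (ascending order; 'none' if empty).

prologue: push r2 → mem[0x90]=0xd9, sp=0x90
body[0] add  r2, r6, r3 → r2=0x29
body[1] add  r3, r1, r3 → r3=0x5b
body[2] sub  r7, r1, r6 → r7=0x32
body[3] sub  r5, r3, r6 → r5=0x04
body[4] sub  r2, r5, #49 → r2=0xd3
epilogue: pop r2=0xd9, sp=0x91
r0: caller-saved, written=False
r5: caller-saved, written=True
r6: callee-saved, written=False
r7: caller-saved, written=True

SURVIVE = r0,r6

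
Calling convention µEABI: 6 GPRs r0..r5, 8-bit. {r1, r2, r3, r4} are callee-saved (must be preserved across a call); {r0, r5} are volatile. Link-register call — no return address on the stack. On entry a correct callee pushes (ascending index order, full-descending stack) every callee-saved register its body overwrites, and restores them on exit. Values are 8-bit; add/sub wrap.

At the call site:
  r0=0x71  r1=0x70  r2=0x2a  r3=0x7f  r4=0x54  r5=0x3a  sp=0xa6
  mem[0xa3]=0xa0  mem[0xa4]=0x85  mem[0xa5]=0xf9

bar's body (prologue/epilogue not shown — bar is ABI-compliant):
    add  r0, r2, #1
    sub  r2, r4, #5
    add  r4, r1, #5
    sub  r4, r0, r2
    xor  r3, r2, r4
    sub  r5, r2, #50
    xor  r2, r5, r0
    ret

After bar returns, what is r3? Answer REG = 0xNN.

prologue: push r2 → mem[0xa5]=0x2a, sp=0xa5
prologue: push r3 → mem[0xa4]=0x7f, sp=0xa4
prologue: push r4 → mem[0xa3]=0x54, sp=0xa3
body[0] add  r0, r2, #1 → r0=0x2b
body[1] sub  r2, r4, #5 → r2=0x4f
body[2] add  r4, r1, #5 → r4=0x75
body[3] sub  r4, r0, r2 → r4=0xdc
body[4] xor  r3, r2, r4 → r3=0x93
body[5] sub  r5, r2, #50 → r5=0x1d
body[6] xor  r2, r5, r0 → r2=0x36
epilogue: pop r4=0x54, sp=0xa4
epilogue: pop r3=0x7f, sp=0xa5
epilogue: pop r2=0x2a, sp=0xa6
r3 is callee-saved → restored

REG = 0x7f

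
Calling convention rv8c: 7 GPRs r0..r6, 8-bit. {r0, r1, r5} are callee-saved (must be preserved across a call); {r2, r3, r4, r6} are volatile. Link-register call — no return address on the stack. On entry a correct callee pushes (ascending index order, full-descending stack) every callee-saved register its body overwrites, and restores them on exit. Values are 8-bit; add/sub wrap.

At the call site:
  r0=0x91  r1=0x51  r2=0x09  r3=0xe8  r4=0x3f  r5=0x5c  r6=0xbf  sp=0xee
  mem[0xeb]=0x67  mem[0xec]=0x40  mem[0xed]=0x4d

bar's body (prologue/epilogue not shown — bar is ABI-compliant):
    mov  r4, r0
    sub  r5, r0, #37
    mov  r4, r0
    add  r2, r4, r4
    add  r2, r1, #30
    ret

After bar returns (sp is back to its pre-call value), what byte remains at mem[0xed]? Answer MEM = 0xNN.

MEM = 0x5c

prologue: push r5 → mem[0xed]=0x5c, sp=0xed
body[0] mov  r4, r0 → r4=0x91
body[1] sub  r5, r0, #37 → r5=0x6c
body[2] mov  r4, r0 → r4=0x91
body[3] add  r2, r4, r4 → r2=0x22
body[4] add  r2, r1, #30 → r2=0x6f
epilogue: pop r5=0x5c, sp=0xee
prologue pushed ['r5'] at ['0xed']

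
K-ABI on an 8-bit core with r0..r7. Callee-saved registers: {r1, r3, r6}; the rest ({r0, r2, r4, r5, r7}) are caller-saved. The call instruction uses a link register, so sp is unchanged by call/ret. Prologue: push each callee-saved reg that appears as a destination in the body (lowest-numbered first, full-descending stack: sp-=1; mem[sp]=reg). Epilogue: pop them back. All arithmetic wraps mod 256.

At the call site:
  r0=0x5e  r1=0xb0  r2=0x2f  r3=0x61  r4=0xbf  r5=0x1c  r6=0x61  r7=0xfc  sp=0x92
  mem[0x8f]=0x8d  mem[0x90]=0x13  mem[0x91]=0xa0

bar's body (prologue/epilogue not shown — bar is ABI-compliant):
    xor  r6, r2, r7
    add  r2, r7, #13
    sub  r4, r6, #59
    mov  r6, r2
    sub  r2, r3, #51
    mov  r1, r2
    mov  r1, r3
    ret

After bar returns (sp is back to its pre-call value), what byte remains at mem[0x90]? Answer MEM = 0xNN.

prologue: push r1 → mem[0x91]=0xb0, sp=0x91
prologue: push r6 → mem[0x90]=0x61, sp=0x90
body[0] xor  r6, r2, r7 → r6=0xd3
body[1] add  r2, r7, #13 → r2=0x09
body[2] sub  r4, r6, #59 → r4=0x98
body[3] mov  r6, r2 → r6=0x09
body[4] sub  r2, r3, #51 → r2=0x2e
body[5] mov  r1, r2 → r1=0x2e
body[6] mov  r1, r3 → r1=0x61
epilogue: pop r6=0x61, sp=0x91
epilogue: pop r1=0xb0, sp=0x92
prologue pushed ['r1', 'r6'] at ['0x91', '0x90']

MEM = 0x61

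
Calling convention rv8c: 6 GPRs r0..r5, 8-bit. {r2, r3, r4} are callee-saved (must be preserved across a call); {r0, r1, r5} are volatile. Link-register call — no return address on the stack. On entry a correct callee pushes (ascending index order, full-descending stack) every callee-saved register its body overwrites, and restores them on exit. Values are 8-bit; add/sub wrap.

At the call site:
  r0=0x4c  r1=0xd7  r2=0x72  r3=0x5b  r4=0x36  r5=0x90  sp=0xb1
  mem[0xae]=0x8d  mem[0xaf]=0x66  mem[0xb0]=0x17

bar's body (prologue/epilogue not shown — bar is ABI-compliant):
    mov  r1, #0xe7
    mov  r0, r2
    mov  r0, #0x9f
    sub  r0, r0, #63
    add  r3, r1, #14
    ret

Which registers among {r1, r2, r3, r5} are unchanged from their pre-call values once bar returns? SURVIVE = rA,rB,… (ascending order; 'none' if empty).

SURVIVE = r2,r3,r5

prologue: push r3 → mem[0xb0]=0x5b, sp=0xb0
body[0] mov  r1, #0xe7 → r1=0xe7
body[1] mov  r0, r2 → r0=0x72
body[2] mov  r0, #0x9f → r0=0x9f
body[3] sub  r0, r0, #63 → r0=0x60
body[4] add  r3, r1, #14 → r3=0xf5
epilogue: pop r3=0x5b, sp=0xb1
r1: caller-saved, written=True
r2: callee-saved, written=False
r3: callee-saved, written=True
r5: caller-saved, written=False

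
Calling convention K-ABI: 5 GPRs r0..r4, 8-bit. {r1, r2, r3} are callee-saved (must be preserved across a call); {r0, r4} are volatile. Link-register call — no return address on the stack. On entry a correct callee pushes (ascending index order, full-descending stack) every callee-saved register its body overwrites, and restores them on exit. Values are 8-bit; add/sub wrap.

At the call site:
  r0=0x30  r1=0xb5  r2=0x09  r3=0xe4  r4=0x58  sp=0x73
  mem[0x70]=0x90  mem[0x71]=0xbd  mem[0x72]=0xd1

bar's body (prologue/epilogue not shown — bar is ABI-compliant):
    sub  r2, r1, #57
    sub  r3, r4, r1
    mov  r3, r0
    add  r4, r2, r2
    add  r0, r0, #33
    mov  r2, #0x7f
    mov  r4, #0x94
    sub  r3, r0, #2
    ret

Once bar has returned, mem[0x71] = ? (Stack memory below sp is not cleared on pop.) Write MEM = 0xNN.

prologue: push r2 -> mem[0x72]=0x09, sp=0x72
prologue: push r3 -> mem[0x71]=0xe4, sp=0x71
body[0] sub  r2, r1, #57 -> r2=0x7c
body[1] sub  r3, r4, r1 -> r3=0xa3
body[2] mov  r3, r0 -> r3=0x30
body[3] add  r4, r2, r2 -> r4=0xf8
body[4] add  r0, r0, #33 -> r0=0x51
body[5] mov  r2, #0x7f -> r2=0x7f
body[6] mov  r4, #0x94 -> r4=0x94
body[7] sub  r3, r0, #2 -> r3=0x4f
epilogue: pop r3=0xe4, sp=0x72
epilogue: pop r2=0x09, sp=0x73
prologue pushed ['r2', 'r3'] at ['0x72', '0x71']

MEM = 0xe4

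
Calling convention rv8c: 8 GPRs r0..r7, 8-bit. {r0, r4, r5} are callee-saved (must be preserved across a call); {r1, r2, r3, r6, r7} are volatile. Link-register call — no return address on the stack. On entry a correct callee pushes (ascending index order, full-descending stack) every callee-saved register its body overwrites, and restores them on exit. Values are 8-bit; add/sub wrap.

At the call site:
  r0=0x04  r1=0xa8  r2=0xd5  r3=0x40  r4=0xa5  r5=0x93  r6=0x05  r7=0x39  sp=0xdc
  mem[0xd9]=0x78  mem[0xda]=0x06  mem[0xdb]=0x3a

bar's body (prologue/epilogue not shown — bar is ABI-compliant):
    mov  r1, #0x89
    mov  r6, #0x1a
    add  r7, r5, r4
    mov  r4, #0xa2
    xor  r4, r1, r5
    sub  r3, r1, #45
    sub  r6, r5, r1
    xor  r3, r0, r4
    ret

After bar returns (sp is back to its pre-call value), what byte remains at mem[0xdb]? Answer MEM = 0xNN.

MEM = 0xa5

prologue: push r4 -> mem[0xdb]=0xa5, sp=0xdb
body[0] mov  r1, #0x89 -> r1=0x89
body[1] mov  r6, #0x1a -> r6=0x1a
body[2] add  r7, r5, r4 -> r7=0x38
body[3] mov  r4, #0xa2 -> r4=0xa2
body[4] xor  r4, r1, r5 -> r4=0x1a
body[5] sub  r3, r1, #45 -> r3=0x5c
body[6] sub  r6, r5, r1 -> r6=0x0a
body[7] xor  r3, r0, r4 -> r3=0x1e
epilogue: pop r4=0xa5, sp=0xdc
prologue pushed ['r4'] at ['0xdb']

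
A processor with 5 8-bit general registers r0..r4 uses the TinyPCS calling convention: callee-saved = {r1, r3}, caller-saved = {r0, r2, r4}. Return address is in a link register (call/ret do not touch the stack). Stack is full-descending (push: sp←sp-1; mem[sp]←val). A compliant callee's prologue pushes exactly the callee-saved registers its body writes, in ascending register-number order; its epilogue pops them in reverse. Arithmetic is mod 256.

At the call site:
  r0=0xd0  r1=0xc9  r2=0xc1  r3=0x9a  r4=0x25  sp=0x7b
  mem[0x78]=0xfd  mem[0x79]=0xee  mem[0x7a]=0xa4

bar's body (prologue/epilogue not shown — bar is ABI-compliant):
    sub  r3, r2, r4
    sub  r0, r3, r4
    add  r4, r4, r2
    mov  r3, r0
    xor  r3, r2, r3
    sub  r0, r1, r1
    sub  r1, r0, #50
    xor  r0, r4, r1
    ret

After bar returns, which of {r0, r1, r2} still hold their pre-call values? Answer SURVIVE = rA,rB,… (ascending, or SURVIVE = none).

prologue: push r1 -> mem[0x7a]=0xc9, sp=0x7a
prologue: push r3 -> mem[0x79]=0x9a, sp=0x79
body[0] sub  r3, r2, r4 -> r3=0x9c
body[1] sub  r0, r3, r4 -> r0=0x77
body[2] add  r4, r4, r2 -> r4=0xe6
body[3] mov  r3, r0 -> r3=0x77
body[4] xor  r3, r2, r3 -> r3=0xb6
body[5] sub  r0, r1, r1 -> r0=0x00
body[6] sub  r1, r0, #50 -> r1=0xce
body[7] xor  r0, r4, r1 -> r0=0x28
epilogue: pop r3=0x9a, sp=0x7a
epilogue: pop r1=0xc9, sp=0x7b
r0: caller-saved, written=True
r1: callee-saved, written=True
r2: caller-saved, written=False

SURVIVE = r1,r2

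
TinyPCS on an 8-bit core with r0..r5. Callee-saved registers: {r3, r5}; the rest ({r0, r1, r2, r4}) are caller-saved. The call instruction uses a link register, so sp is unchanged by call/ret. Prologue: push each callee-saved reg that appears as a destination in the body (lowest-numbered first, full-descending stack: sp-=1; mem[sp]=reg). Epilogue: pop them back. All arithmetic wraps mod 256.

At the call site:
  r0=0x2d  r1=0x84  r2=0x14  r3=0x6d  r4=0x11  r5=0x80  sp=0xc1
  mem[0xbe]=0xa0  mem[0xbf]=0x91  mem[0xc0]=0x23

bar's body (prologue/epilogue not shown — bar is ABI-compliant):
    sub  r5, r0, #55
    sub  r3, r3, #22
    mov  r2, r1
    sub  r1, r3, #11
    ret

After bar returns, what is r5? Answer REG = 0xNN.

prologue: push r3 → mem[0xc0]=0x6d, sp=0xc0
prologue: push r5 → mem[0xbf]=0x80, sp=0xbf
body[0] sub  r5, r0, #55 → r5=0xf6
body[1] sub  r3, r3, #22 → r3=0x57
body[2] mov  r2, r1 → r2=0x84
body[3] sub  r1, r3, #11 → r1=0x4c
epilogue: pop r5=0x80, sp=0xc0
epilogue: pop r3=0x6d, sp=0xc1
r5 is callee-saved → restored

REG = 0x80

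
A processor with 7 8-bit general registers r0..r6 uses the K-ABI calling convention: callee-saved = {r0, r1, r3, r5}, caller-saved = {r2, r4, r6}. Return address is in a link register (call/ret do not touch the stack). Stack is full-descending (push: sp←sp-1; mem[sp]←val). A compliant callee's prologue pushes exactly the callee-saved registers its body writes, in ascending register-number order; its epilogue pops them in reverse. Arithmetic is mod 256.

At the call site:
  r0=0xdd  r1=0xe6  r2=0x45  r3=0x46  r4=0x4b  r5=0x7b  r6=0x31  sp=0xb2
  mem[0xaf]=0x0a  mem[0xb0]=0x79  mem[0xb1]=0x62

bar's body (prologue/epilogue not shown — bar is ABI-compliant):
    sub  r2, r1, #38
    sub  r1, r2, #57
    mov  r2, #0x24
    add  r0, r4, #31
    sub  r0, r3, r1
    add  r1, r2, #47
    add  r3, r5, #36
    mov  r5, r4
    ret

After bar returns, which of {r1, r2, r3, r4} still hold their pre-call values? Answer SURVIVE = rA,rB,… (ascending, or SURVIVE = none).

SURVIVE = r1,r3,r4

prologue: push r0 -> mem[0xb1]=0xdd, sp=0xb1
prologue: push r1 -> mem[0xb0]=0xe6, sp=0xb0
prologue: push r3 -> mem[0xaf]=0x46, sp=0xaf
prologue: push r5 -> mem[0xae]=0x7b, sp=0xae
body[0] sub  r2, r1, #38 -> r2=0xc0
body[1] sub  r1, r2, #57 -> r1=0x87
body[2] mov  r2, #0x24 -> r2=0x24
body[3] add  r0, r4, #31 -> r0=0x6a
body[4] sub  r0, r3, r1 -> r0=0xbf
body[5] add  r1, r2, #47 -> r1=0x53
body[6] add  r3, r5, #36 -> r3=0x9f
body[7] mov  r5, r4 -> r5=0x4b
epilogue: pop r5=0x7b, sp=0xaf
epilogue: pop r3=0x46, sp=0xb0
epilogue: pop r1=0xe6, sp=0xb1
epilogue: pop r0=0xdd, sp=0xb2
r1: callee-saved, written=True
r2: caller-saved, written=True
r3: callee-saved, written=True
r4: caller-saved, written=False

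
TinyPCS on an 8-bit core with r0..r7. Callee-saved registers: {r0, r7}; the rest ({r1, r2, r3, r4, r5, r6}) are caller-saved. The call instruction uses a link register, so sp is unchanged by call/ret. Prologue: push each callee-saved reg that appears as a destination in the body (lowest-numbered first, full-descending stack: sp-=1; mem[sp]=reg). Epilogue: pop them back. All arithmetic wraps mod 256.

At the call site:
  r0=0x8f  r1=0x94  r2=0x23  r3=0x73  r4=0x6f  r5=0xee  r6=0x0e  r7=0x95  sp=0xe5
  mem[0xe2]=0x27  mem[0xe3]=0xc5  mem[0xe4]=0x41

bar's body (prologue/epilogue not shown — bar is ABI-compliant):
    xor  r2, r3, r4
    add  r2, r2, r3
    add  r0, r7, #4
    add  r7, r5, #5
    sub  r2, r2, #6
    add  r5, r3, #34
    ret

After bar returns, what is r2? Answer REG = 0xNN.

REG = 0x89

prologue: push r0 -> mem[0xe4]=0x8f, sp=0xe4
prologue: push r7 -> mem[0xe3]=0x95, sp=0xe3
body[0] xor  r2, r3, r4 -> r2=0x1c
body[1] add  r2, r2, r3 -> r2=0x8f
body[2] add  r0, r7, #4 -> r0=0x99
body[3] add  r7, r5, #5 -> r7=0xf3
body[4] sub  r2, r2, #6 -> r2=0x89
body[5] add  r5, r3, #34 -> r5=0x95
epilogue: pop r7=0x95, sp=0xe4
epilogue: pop r0=0x8f, sp=0xe5
r2 is caller-saved -> body value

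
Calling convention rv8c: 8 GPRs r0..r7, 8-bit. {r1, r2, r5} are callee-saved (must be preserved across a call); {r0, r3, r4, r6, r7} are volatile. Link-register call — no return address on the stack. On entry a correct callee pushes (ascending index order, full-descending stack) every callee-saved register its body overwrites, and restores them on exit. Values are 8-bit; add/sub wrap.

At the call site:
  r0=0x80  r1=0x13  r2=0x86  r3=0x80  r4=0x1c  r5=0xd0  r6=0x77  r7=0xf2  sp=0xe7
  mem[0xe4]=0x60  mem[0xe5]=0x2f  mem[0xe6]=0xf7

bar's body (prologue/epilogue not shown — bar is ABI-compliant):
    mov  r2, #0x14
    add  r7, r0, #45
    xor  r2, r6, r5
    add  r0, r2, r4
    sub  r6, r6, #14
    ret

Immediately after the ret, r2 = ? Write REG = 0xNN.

REG = 0x86

prologue: push r2 → mem[0xe6]=0x86, sp=0xe6
body[0] mov  r2, #0x14 → r2=0x14
body[1] add  r7, r0, #45 → r7=0xad
body[2] xor  r2, r6, r5 → r2=0xa7
body[3] add  r0, r2, r4 → r0=0xc3
body[4] sub  r6, r6, #14 → r6=0x69
epilogue: pop r2=0x86, sp=0xe7
r2 is callee-saved → restored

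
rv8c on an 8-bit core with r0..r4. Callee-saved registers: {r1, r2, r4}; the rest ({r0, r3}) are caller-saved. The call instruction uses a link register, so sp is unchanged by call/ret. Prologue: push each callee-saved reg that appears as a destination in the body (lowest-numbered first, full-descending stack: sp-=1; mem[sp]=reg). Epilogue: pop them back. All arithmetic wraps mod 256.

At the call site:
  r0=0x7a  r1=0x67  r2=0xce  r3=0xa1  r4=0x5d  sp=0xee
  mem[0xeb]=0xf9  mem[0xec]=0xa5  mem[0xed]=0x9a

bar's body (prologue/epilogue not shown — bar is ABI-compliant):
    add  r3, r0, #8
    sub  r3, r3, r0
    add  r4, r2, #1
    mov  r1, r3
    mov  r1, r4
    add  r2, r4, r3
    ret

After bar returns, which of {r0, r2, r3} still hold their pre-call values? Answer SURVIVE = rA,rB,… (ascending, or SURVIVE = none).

SURVIVE = r0,r2

prologue: push r1 → mem[0xed]=0x67, sp=0xed
prologue: push r2 → mem[0xec]=0xce, sp=0xec
prologue: push r4 → mem[0xeb]=0x5d, sp=0xeb
body[0] add  r3, r0, #8 → r3=0x82
body[1] sub  r3, r3, r0 → r3=0x08
body[2] add  r4, r2, #1 → r4=0xcf
body[3] mov  r1, r3 → r1=0x08
body[4] mov  r1, r4 → r1=0xcf
body[5] add  r2, r4, r3 → r2=0xd7
epilogue: pop r4=0x5d, sp=0xec
epilogue: pop r2=0xce, sp=0xed
epilogue: pop r1=0x67, sp=0xee
r0: caller-saved, written=False
r2: callee-saved, written=True
r3: caller-saved, written=True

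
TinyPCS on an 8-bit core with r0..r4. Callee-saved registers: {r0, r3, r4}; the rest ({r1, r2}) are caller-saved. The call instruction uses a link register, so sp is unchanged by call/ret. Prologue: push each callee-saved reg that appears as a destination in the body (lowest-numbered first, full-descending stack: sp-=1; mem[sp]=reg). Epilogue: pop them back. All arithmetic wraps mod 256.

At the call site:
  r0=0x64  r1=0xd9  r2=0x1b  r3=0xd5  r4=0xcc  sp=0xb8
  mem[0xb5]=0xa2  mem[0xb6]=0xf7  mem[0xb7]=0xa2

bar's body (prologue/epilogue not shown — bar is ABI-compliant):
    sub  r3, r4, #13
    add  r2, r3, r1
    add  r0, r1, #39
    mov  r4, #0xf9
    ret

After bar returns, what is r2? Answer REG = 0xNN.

REG = 0x98

prologue: push r0 -> mem[0xb7]=0x64, sp=0xb7
prologue: push r3 -> mem[0xb6]=0xd5, sp=0xb6
prologue: push r4 -> mem[0xb5]=0xcc, sp=0xb5
body[0] sub  r3, r4, #13 -> r3=0xbf
body[1] add  r2, r3, r1 -> r2=0x98
body[2] add  r0, r1, #39 -> r0=0x00
body[3] mov  r4, #0xf9 -> r4=0xf9
epilogue: pop r4=0xcc, sp=0xb6
epilogue: pop r3=0xd5, sp=0xb7
epilogue: pop r0=0x64, sp=0xb8
r2 is caller-saved -> body value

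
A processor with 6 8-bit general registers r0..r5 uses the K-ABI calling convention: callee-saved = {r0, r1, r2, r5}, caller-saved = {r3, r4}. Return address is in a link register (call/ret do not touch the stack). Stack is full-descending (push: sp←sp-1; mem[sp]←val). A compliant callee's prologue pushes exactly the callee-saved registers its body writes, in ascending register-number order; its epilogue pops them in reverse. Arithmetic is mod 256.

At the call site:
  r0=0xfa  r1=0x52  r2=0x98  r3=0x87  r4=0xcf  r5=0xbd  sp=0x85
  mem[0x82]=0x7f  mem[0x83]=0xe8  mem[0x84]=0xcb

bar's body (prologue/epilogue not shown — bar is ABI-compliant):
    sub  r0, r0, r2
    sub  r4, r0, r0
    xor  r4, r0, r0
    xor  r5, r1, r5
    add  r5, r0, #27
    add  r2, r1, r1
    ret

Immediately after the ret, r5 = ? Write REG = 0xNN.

REG = 0xbd

prologue: push r0 -> mem[0x84]=0xfa, sp=0x84
prologue: push r2 -> mem[0x83]=0x98, sp=0x83
prologue: push r5 -> mem[0x82]=0xbd, sp=0x82
body[0] sub  r0, r0, r2 -> r0=0x62
body[1] sub  r4, r0, r0 -> r4=0x00
body[2] xor  r4, r0, r0 -> r4=0x00
body[3] xor  r5, r1, r5 -> r5=0xef
body[4] add  r5, r0, #27 -> r5=0x7d
body[5] add  r2, r1, r1 -> r2=0xa4
epilogue: pop r5=0xbd, sp=0x83
epilogue: pop r2=0x98, sp=0x84
epilogue: pop r0=0xfa, sp=0x85
r5 is callee-saved -> restored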